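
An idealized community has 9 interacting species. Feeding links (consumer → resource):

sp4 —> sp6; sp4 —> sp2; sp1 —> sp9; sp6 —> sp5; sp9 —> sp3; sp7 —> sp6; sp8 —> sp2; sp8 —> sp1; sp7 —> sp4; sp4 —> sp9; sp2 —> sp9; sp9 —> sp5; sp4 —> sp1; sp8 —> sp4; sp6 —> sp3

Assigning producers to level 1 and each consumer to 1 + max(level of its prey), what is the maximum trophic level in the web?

5

Producers (level 1): sp5, sp3.
sp5 → sp9 → sp1 → sp4 → sp7 gives sp7 level 5.
No species has a prey at level 5, so no species reaches level 6.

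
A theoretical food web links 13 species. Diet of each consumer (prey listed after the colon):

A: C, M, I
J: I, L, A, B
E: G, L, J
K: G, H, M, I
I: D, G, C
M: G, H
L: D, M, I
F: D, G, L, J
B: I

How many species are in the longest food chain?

5 species

One longest chain: G → M → A → J → F.
It has 5 species and 4 links.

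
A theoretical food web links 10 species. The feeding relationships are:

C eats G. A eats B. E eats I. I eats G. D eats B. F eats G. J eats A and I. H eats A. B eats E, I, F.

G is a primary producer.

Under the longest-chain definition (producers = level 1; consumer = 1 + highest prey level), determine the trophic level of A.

G is a producer → level 1.
I eats G → level 2.
E eats I → level 3.
B eats E (level 3); other prey at levels: I 2, F 2 → level 4.
A eats B → level 5.

Trophic level 5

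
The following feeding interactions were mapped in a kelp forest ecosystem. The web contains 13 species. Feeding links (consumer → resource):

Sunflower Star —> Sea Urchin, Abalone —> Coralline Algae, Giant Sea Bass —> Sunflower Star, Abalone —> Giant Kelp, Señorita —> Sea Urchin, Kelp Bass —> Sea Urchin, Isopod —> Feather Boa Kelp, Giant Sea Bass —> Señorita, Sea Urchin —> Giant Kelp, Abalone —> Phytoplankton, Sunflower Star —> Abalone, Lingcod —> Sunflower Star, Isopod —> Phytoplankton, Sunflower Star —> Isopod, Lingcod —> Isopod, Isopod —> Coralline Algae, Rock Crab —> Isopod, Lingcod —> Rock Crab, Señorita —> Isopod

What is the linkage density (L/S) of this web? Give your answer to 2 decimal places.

L/S = 1.46

There are L = 19 links among S = 13 species.
L/S = 19/13 = 1.4615 ≈ 1.46.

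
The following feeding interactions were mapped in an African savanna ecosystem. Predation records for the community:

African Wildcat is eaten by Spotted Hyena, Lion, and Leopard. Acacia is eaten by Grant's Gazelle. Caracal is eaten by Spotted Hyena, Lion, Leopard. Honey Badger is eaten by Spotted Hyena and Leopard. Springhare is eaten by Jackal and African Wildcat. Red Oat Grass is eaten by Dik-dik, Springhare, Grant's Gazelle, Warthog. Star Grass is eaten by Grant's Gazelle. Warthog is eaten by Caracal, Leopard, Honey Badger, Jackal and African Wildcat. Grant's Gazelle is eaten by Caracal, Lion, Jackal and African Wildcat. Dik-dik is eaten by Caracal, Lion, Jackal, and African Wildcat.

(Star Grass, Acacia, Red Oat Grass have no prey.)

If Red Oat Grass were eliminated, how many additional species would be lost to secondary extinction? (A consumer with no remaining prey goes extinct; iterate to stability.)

Remove Red Oat Grass.
Round 1: Springhare (all prey gone), Warthog (all prey gone), Dik-dik (all prey gone) → extinct.
Round 2: Honey Badger (all prey gone) → extinct.
No further losses. Total secondary extinctions: 4.

4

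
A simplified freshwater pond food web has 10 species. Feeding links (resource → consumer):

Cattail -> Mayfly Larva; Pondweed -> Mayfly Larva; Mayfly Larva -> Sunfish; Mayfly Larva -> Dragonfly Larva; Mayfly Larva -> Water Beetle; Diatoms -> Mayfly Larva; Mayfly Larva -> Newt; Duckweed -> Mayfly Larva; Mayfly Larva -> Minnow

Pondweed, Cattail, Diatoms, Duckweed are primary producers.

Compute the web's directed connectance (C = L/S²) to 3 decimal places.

C = 0.090

The web has S = 10 species and L = 9 feeding links.
C = L / S² = 9 / 100 = 0.0900 ≈ 0.090.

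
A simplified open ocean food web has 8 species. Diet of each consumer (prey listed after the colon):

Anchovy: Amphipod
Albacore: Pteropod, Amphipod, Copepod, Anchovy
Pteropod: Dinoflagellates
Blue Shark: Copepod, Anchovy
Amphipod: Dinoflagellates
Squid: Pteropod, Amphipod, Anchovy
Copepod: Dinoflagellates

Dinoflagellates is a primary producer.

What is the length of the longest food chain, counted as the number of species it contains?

One longest chain: Dinoflagellates → Amphipod → Anchovy → Blue Shark.
It has 4 species and 3 links.

4 species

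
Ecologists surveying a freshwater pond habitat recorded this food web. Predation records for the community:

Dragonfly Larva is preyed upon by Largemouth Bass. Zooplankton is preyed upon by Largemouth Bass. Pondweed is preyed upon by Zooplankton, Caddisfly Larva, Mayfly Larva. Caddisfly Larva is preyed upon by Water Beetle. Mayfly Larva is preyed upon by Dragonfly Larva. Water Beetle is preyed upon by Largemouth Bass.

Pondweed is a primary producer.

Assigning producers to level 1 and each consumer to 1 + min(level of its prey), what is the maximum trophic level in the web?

Producers (level 1): Pondweed.
Following each consumer down to its lowest-level prey: Pondweed → Mayfly Larva → Dragonfly Larva (levels 1 through 3).
All prey of Dragonfly Larva (Mayfly Larva 2) are at level 2 or above, so Dragonfly Larva is at level 1 + 2 = 3.
Every consumer has at least one prey at level 2 or below, so none exceeds level 3.

3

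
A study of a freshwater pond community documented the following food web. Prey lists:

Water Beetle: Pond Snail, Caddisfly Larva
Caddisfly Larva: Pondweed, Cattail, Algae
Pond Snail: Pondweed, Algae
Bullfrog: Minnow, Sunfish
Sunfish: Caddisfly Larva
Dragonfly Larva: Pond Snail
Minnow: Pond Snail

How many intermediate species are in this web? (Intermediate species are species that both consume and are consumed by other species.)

Intermediate species (has both prey and predators): Pond Snail, Caddisfly Larva, Minnow, Sunfish.
Count: 4.

4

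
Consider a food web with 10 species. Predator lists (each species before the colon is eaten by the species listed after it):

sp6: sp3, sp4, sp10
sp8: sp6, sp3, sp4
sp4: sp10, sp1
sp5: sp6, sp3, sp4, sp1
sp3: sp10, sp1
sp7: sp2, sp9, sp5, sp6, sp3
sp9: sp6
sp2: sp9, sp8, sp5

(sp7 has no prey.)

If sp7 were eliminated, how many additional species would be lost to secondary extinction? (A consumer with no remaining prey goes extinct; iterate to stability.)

9

Remove sp7.
Round 1: sp2 (all prey gone) → extinct.
Round 2: sp9 (all prey gone), sp8 (all prey gone), sp5 (all prey gone) → extinct.
Round 3: sp6 (all prey gone) → extinct.
Round 4: sp3 (all prey gone), sp4 (all prey gone) → extinct.
Round 5: sp10 (all prey gone), sp1 (all prey gone) → extinct.
No further losses. Total secondary extinctions: 9.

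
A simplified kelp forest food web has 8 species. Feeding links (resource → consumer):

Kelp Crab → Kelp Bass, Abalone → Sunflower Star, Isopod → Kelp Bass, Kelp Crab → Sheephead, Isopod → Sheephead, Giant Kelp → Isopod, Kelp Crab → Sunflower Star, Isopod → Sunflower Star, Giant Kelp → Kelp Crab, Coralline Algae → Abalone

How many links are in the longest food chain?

One longest chain: Giant Kelp → Isopod → Kelp Bass.
It has 3 species and 2 links.

2 links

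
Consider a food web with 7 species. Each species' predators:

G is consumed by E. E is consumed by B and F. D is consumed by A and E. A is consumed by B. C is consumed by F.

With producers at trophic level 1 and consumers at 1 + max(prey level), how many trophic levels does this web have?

3

Producers (level 1): D, C, G.
D → E → F gives F level 3.
No species has a prey at level 3, so no species reaches level 4.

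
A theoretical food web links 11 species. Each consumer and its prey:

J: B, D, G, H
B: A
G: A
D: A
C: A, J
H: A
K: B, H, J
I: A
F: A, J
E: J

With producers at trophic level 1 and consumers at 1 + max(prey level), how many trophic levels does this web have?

4

Producers (level 1): A.
A → B → J → C gives C level 4.
No species has a prey at level 4, so no species reaches level 5.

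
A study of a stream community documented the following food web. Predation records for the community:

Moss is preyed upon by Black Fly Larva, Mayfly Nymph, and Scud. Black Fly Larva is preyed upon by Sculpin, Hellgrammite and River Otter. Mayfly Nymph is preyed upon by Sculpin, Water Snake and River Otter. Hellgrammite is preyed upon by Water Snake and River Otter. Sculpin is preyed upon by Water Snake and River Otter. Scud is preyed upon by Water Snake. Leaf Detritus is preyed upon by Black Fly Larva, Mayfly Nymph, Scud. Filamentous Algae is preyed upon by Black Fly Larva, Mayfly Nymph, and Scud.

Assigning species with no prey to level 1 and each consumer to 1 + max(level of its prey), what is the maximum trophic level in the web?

4

Basal resources (level 1): Moss, Filamentous Algae, Leaf Detritus.
Moss → Mayfly Nymph → Sculpin → River Otter gives River Otter level 4.
No species has a prey at level 4, so no species reaches level 5.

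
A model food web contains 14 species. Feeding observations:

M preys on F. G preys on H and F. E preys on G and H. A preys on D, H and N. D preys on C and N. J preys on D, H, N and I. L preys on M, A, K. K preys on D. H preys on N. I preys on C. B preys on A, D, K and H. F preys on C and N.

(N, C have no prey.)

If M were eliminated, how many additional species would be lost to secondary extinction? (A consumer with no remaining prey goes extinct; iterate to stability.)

Remove M.
Every predator of it retains at least one other prey: L still has A, K.
No consumer loses all prey, so no secondary extinctions occur.

0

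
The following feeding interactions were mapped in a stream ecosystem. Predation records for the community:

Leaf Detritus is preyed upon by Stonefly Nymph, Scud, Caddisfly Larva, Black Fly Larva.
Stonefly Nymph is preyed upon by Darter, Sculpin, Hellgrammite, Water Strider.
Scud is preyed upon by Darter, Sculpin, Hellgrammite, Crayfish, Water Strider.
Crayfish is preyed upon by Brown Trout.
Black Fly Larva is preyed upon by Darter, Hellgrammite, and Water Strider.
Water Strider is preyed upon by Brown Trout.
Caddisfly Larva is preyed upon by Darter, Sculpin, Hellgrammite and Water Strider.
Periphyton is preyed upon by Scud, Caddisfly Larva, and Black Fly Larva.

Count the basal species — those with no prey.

Basal species (no prey listed): Leaf Detritus, Periphyton.
Count: 2.

2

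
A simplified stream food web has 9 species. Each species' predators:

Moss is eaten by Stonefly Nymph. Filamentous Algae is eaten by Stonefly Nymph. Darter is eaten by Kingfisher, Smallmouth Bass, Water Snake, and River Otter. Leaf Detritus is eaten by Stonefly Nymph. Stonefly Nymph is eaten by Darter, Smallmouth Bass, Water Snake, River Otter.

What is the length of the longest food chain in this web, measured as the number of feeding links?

One longest chain: Filamentous Algae → Stonefly Nymph → Darter → Water Snake.
It has 4 species and 3 links.

3 links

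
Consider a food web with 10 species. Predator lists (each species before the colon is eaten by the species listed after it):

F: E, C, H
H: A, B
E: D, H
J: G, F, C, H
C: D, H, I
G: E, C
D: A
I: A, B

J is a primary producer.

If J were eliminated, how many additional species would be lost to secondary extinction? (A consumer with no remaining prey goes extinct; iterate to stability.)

9

Remove J.
Round 1: G (all prey gone), F (all prey gone) → extinct.
Round 2: E (all prey gone), C (all prey gone) → extinct.
Round 3: D (all prey gone), H (all prey gone), I (all prey gone) → extinct.
Round 4: A (all prey gone), B (all prey gone) → extinct.
No further losses. Total secondary extinctions: 9.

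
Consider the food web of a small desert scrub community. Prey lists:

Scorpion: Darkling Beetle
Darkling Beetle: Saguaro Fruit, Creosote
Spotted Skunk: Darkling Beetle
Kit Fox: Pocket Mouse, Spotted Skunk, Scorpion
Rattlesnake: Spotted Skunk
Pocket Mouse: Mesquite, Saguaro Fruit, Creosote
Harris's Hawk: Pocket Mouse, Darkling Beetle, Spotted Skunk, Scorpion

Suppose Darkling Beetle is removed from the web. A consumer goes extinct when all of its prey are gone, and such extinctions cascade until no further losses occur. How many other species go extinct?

Remove Darkling Beetle.
Round 1: Spotted Skunk (all prey gone), Scorpion (all prey gone) → extinct.
Round 2: Rattlesnake (all prey gone) → extinct.
No further losses. Total secondary extinctions: 3.

3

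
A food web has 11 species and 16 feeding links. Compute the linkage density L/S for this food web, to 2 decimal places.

There are L = 16 links among S = 11 species.
L/S = 16/11 = 1.4545 ≈ 1.45.

L/S = 1.45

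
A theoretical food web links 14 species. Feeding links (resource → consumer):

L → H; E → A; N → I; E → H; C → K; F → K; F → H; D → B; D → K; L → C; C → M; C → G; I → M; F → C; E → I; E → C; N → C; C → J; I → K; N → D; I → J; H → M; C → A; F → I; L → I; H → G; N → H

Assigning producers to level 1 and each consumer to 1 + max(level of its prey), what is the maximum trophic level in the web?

3

Producers (level 1): L, E, F, N.
N → D → B gives B level 3.
No species has a prey at level 3, so no species reaches level 4.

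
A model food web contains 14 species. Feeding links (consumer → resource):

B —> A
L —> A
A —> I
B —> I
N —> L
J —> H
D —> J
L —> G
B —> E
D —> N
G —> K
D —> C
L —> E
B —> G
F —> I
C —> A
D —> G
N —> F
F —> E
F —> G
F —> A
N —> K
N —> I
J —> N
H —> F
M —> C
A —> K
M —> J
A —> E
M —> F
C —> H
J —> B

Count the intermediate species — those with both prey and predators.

Intermediate species (has both prey and predators): G, A, L, B, F, H, N, C, J.
Count: 9.

9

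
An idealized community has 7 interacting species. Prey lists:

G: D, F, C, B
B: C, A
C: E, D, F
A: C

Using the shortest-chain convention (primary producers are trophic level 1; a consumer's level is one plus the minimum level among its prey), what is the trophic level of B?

E is a producer → level 1.
C eats E → level 2.
B eats C → level 3.
No prey of B is below level 2, so 3 is the minimum.

Trophic level 3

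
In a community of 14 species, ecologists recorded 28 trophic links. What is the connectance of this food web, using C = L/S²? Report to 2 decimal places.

The web has S = 14 species and L = 28 feeding links.
C = L / S² = 28 / 196 = 0.1429 ≈ 0.14.

C = 0.14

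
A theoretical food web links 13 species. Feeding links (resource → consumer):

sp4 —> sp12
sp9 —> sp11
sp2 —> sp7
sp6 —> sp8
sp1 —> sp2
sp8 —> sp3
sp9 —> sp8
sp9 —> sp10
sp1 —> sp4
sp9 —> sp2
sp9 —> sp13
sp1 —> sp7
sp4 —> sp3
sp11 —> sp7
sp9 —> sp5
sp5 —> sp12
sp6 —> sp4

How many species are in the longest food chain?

3 species

One longest chain: sp6 → sp8 → sp3.
It has 3 species and 2 links.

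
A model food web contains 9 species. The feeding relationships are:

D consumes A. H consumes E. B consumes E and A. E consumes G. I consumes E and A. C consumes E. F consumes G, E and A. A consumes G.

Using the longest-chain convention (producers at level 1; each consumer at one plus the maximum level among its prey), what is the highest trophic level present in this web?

Producers (level 1): G.
G → E → H gives H level 3.
No species has a prey at level 3, so no species reaches level 4.

3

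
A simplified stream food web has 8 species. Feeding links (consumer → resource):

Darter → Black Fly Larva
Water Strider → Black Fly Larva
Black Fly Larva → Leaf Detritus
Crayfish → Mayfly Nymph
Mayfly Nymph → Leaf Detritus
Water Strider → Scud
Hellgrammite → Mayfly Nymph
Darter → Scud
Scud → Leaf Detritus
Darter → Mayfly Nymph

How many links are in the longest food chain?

2 links

One longest chain: Leaf Detritus → Mayfly Nymph → Crayfish.
It has 3 species and 2 links.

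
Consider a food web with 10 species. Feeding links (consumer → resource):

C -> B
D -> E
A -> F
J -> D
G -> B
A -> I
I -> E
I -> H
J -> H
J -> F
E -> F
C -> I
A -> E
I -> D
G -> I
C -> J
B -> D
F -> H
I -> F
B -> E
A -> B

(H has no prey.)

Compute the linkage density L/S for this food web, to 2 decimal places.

There are L = 21 links among S = 10 species.
L/S = 21/10 = 2.1000 ≈ 2.10.

L/S = 2.10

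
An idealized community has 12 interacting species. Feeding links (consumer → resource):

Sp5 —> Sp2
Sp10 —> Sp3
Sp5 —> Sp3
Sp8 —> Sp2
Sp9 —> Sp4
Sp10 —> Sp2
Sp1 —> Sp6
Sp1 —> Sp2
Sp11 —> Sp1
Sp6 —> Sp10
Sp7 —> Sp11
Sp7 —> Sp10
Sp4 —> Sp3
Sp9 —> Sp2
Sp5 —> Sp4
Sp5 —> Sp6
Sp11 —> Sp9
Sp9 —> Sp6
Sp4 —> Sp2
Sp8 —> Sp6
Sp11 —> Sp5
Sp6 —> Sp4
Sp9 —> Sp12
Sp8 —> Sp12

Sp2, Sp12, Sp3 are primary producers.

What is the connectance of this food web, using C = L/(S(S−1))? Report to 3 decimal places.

The web has S = 12 species and L = 24 feeding links.
C = L / (S(S−1)) = 24 / 132 = 0.1818 ≈ 0.182.

C = 0.182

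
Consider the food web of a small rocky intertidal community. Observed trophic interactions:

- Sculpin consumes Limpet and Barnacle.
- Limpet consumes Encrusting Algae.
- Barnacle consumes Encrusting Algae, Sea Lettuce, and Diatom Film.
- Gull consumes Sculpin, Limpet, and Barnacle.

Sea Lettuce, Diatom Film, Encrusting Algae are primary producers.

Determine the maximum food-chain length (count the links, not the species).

3 links

One longest chain: Sea Lettuce → Barnacle → Sculpin → Gull.
It has 4 species and 3 links.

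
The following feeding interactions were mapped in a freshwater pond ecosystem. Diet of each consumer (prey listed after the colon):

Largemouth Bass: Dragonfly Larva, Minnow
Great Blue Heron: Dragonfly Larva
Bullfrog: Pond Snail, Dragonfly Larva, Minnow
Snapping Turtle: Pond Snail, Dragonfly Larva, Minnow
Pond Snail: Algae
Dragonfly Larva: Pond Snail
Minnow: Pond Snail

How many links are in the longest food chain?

One longest chain: Algae → Pond Snail → Dragonfly Larva → Largemouth Bass.
It has 4 species and 3 links.

3 links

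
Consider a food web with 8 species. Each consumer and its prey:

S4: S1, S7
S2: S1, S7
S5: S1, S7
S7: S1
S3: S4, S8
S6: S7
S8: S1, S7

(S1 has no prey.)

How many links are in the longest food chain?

One longest chain: S1 → S7 → S4 → S3.
It has 4 species and 3 links.

3 links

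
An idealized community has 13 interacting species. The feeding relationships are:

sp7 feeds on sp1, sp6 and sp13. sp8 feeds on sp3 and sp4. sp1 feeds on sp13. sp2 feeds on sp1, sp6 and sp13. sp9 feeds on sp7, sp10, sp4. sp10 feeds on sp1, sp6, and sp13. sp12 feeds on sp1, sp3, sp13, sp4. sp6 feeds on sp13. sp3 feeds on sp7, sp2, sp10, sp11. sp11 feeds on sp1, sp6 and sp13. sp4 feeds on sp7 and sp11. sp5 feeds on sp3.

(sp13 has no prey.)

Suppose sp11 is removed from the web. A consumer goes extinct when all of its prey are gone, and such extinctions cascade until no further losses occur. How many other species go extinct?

0

Remove sp11.
Every predator of it retains at least one other prey: sp3 still has sp2, sp7, sp10; sp4 still has sp7.
No consumer loses all prey, so no secondary extinctions occur.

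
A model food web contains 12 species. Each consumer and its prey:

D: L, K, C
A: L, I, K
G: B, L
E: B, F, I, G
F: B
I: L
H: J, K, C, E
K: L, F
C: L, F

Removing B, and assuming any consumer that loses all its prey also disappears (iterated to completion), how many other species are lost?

Remove B.
Round 1: F (all prey gone) → extinct.
No further losses. Total secondary extinctions: 1.

1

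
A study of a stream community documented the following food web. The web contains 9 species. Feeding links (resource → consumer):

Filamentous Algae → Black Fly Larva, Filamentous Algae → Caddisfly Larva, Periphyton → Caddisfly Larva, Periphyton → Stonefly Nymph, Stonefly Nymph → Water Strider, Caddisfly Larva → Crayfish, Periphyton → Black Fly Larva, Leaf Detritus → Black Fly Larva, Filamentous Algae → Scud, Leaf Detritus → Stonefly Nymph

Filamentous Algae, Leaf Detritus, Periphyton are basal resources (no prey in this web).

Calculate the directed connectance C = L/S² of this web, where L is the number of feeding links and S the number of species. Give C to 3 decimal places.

The web has S = 9 species and L = 10 feeding links.
C = L / S² = 10 / 81 = 0.1235 ≈ 0.123.

C = 0.123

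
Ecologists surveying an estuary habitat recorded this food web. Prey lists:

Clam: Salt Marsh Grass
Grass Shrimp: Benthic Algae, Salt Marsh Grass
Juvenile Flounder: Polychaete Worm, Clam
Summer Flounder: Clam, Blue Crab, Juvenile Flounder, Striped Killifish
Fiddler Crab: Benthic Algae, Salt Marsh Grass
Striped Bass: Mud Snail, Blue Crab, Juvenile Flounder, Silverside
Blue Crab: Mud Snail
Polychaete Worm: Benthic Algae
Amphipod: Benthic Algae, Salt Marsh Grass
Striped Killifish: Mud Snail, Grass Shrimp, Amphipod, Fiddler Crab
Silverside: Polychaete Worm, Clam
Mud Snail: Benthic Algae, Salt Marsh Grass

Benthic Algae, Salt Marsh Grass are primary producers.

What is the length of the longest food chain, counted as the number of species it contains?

4 species

One longest chain: Benthic Algae → Mud Snail → Blue Crab → Summer Flounder.
It has 4 species and 3 links.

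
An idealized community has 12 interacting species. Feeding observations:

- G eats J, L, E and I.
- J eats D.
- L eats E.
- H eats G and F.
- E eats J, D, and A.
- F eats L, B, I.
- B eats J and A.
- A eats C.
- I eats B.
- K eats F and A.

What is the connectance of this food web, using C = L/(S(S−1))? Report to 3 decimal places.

The web has S = 12 species and L = 20 feeding links.
C = L / (S(S−1)) = 20 / 132 = 0.1515 ≈ 0.152.

C = 0.152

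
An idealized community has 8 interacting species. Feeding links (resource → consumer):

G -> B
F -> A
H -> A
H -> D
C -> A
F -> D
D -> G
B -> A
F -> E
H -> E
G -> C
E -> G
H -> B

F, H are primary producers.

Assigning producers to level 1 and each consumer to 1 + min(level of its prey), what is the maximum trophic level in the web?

4

Producers (level 1): F, H.
Following each consumer down to its lowest-level prey: F → E → G → C (levels 1 through 4).
All prey of C (G 3) are at level 3 or above, so C is at level 1 + 3 = 4.
Every consumer has at least one prey at level 3 or below, so none exceeds level 4.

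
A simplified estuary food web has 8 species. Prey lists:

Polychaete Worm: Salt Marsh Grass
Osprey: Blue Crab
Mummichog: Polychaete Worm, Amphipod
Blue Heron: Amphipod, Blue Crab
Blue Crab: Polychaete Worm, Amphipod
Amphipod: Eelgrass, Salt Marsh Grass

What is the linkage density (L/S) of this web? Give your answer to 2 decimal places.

There are L = 10 links among S = 8 species.
L/S = 10/8 = 1.2500 ≈ 1.25.

L/S = 1.25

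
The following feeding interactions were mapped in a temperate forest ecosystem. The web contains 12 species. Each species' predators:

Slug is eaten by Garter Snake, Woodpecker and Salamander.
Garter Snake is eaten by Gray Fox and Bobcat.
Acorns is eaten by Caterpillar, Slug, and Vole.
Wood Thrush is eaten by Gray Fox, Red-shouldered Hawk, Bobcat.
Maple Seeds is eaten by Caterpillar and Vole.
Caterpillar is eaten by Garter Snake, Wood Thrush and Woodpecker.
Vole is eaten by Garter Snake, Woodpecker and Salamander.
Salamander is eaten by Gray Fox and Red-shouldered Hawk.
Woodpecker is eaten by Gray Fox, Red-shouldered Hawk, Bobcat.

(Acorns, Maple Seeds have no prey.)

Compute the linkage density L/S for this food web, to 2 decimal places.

There are L = 24 links among S = 12 species.
L/S = 24/12 = 2.0000 ≈ 2.00.

L/S = 2.00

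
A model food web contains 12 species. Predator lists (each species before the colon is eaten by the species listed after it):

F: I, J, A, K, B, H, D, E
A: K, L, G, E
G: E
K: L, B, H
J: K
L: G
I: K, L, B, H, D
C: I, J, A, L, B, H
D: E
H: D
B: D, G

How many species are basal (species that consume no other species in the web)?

Basal species (no prey listed): C, F.
Count: 2.

2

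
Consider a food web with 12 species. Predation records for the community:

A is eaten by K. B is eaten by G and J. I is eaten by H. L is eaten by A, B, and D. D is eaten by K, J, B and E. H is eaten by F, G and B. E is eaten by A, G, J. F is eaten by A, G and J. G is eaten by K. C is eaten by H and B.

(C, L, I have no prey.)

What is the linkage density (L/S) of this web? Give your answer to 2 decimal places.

There are L = 23 links among S = 12 species.
L/S = 23/12 = 1.9167 ≈ 1.92.

L/S = 1.92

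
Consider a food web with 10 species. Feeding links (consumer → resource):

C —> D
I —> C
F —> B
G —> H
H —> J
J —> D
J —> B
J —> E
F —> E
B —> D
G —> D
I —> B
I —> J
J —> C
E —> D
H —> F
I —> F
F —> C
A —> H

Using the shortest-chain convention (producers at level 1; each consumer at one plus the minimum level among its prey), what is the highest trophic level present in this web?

Producers (level 1): D.
Following each consumer down to its lowest-level prey: D → J → H → A (levels 1 through 4).
All prey of A (H 3) are at level 3 or above, so A is at level 1 + 3 = 4.
Every consumer has at least one prey at level 3 or below, so none exceeds level 4.

4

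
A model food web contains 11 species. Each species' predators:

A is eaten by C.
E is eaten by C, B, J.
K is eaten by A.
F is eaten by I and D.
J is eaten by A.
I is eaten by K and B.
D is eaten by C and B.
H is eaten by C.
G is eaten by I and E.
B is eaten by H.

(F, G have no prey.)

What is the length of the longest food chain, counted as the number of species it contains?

One longest chain: F → I → K → A → C.
It has 5 species and 4 links.

5 species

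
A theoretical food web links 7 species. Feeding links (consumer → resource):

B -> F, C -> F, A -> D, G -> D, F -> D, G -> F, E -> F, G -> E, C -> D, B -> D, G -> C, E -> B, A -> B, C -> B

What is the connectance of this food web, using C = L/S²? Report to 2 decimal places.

C = 0.29

The web has S = 7 species and L = 14 feeding links.
C = L / S² = 14 / 49 = 0.2857 ≈ 0.29.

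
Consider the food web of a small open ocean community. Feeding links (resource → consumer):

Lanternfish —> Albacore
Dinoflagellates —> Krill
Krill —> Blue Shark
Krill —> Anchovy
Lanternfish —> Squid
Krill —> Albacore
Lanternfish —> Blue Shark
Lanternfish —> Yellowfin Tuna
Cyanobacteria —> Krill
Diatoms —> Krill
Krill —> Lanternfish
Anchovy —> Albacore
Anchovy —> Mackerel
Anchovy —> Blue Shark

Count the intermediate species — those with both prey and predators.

Intermediate species (has both prey and predators): Krill, Lanternfish, Anchovy.
Count: 3.

3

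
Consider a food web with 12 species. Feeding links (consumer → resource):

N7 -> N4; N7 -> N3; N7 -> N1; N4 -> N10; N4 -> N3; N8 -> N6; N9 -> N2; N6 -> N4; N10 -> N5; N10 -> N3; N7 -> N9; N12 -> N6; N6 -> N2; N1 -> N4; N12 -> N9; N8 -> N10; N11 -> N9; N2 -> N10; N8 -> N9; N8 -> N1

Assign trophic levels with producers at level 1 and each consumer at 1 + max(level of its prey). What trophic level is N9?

N3 is a producer → level 1.
N10 eats N3 (level 1); other prey at levels: N5 1 → level 2.
N2 eats N10 → level 3.
N9 eats N2 → level 4.

Trophic level 4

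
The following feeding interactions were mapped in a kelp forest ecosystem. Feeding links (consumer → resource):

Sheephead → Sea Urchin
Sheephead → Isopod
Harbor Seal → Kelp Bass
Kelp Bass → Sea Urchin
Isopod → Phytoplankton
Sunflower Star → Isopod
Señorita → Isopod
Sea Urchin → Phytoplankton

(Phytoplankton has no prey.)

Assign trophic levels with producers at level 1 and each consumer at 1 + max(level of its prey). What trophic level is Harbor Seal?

Trophic level 4

Phytoplankton is a producer → level 1.
Sea Urchin eats Phytoplankton → level 2.
Kelp Bass eats Sea Urchin → level 3.
Harbor Seal eats Kelp Bass → level 4.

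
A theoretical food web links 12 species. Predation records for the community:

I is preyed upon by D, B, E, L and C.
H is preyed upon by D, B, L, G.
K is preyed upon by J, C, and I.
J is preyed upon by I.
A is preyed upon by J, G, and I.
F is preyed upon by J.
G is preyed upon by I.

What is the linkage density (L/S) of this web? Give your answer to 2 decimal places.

L/S = 1.50

There are L = 18 links among S = 12 species.
L/S = 18/12 = 1.5000 ≈ 1.50.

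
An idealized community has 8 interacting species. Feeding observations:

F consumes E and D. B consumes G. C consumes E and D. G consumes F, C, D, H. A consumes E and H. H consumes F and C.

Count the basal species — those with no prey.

Basal species (no prey listed): E, D.
Count: 2.

2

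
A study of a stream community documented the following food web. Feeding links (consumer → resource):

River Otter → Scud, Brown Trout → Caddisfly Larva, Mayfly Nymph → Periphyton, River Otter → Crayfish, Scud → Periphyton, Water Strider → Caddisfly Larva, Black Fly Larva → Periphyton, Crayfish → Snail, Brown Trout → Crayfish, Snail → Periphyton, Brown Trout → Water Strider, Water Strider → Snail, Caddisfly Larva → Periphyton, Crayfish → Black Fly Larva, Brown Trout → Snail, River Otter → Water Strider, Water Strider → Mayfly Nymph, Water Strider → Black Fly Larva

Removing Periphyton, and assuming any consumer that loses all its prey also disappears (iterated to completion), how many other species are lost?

Remove Periphyton.
Round 1: Snail (all prey gone), Scud (all prey gone), Black Fly Larva (all prey gone), Mayfly Nymph (all prey gone), Caddisfly Larva (all prey gone) → extinct.
Round 2: Water Strider (all prey gone), Crayfish (all prey gone) → extinct.
Round 3: Brown Trout (all prey gone), River Otter (all prey gone) → extinct.
No further losses. Total secondary extinctions: 9.

9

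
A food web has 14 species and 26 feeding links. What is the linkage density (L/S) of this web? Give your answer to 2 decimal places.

There are L = 26 links among S = 14 species.
L/S = 26/14 = 1.8571 ≈ 1.86.

L/S = 1.86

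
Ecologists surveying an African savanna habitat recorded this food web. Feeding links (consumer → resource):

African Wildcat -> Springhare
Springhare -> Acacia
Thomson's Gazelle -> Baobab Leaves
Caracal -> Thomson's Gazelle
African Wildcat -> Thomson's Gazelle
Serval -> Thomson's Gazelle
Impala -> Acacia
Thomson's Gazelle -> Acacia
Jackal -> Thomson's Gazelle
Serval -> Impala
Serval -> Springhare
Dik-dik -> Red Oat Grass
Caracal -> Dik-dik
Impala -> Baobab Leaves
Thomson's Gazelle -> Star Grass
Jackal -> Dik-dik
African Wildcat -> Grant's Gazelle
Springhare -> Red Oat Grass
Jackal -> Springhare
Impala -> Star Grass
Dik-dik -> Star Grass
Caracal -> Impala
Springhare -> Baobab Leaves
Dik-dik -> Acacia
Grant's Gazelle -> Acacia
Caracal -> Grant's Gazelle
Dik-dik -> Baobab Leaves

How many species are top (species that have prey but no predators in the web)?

4

Top species (has prey, but nothing eats it): African Wildcat, Caracal, Jackal, Serval.
Count: 4.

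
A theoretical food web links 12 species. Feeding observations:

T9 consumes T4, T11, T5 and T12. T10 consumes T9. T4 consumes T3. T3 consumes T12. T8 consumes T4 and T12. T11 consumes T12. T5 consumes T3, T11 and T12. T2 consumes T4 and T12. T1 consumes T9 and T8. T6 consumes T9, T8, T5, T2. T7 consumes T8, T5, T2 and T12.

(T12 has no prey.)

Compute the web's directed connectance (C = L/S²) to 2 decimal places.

C = 0.17

The web has S = 12 species and L = 25 feeding links.
C = L / S² = 25 / 144 = 0.1736 ≈ 0.17.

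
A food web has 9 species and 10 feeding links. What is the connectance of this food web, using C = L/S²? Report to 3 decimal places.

The web has S = 9 species and L = 10 feeding links.
C = L / S² = 10 / 81 = 0.1235 ≈ 0.123.

C = 0.123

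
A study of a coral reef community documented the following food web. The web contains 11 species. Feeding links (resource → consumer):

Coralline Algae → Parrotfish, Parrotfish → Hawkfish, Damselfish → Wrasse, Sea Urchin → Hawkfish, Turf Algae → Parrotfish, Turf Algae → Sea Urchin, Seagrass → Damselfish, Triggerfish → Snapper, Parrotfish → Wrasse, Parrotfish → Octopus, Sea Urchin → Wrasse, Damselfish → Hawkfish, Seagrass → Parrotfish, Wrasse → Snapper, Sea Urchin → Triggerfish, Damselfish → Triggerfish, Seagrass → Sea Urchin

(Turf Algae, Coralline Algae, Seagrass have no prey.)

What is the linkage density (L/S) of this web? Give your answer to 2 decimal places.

L/S = 1.55

There are L = 17 links among S = 11 species.
L/S = 17/11 = 1.5455 ≈ 1.55.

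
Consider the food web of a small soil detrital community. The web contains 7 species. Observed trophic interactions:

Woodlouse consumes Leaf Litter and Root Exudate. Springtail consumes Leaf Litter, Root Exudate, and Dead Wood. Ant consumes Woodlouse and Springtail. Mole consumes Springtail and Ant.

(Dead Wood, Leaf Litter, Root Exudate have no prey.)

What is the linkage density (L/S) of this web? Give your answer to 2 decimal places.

L/S = 1.29

There are L = 9 links among S = 7 species.
L/S = 9/7 = 1.2857 ≈ 1.29.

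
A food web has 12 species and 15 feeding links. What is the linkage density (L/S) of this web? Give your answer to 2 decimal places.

There are L = 15 links among S = 12 species.
L/S = 15/12 = 1.2500 ≈ 1.25.

L/S = 1.25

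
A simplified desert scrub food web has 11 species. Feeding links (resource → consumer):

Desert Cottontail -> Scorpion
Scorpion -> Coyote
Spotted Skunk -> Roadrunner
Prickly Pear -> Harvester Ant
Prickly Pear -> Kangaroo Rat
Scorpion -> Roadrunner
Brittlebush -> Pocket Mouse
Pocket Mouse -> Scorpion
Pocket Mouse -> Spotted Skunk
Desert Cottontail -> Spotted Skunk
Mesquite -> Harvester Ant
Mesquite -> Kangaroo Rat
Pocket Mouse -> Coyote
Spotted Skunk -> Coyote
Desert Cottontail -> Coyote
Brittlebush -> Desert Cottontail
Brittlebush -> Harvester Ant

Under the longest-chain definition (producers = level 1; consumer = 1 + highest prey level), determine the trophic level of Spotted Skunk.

Trophic level 3

Brittlebush is a producer → level 1.
Pocket Mouse eats Brittlebush → level 2.
Spotted Skunk eats Pocket Mouse (level 2); other prey at levels: Desert Cottontail 2 → level 3.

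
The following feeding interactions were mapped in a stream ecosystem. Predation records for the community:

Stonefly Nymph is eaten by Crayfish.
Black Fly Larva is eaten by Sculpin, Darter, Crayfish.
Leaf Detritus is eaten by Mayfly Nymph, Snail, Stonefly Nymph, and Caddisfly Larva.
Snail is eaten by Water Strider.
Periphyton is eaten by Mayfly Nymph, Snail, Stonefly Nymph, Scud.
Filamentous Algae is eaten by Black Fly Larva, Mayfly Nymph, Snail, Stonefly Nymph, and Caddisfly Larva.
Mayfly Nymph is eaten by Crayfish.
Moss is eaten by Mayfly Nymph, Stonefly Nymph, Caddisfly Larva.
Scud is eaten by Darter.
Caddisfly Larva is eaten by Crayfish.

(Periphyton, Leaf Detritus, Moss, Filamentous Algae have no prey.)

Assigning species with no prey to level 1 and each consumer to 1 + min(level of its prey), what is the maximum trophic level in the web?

Basal resources (level 1): Periphyton, Leaf Detritus, Moss, Filamentous Algae.
Following each consumer down to its lowest-level prey: Filamentous Algae → Black Fly Larva → Sculpin (levels 1 through 3).
All prey of Sculpin (Black Fly Larva 2) are at level 2 or above, so Sculpin is at level 1 + 2 = 3.
Every consumer has at least one prey at level 2 or below, so none exceeds level 3.

3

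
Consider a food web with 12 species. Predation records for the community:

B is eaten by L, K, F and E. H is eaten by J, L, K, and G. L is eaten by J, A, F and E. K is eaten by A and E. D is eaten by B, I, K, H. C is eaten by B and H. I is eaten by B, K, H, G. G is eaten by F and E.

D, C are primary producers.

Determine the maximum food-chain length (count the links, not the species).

One longest chain: D → I → B → L → J.
It has 5 species and 4 links.

4 links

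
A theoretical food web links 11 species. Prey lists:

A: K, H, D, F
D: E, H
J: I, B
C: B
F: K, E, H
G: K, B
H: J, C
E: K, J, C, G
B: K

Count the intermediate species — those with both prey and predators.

Intermediate species (has both prey and predators): B, J, C, G, E, H, D, F.
Count: 8.

8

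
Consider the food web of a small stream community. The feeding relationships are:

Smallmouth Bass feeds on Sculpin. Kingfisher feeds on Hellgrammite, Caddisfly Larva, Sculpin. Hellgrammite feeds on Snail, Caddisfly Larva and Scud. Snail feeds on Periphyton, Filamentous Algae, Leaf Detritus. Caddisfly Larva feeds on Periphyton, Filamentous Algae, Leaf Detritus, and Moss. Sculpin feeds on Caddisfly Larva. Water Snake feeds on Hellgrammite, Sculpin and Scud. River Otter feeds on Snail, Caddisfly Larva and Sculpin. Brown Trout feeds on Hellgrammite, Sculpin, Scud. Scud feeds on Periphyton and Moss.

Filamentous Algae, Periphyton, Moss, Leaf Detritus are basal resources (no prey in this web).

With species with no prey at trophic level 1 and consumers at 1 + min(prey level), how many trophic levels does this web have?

4

Basal resources (level 1): Filamentous Algae, Periphyton, Moss, Leaf Detritus.
Following each consumer down to its lowest-level prey: Filamentous Algae → Caddisfly Larva → Sculpin → Smallmouth Bass (levels 1 through 4).
All prey of Smallmouth Bass (Sculpin 3) are at level 3 or above, so Smallmouth Bass is at level 1 + 3 = 4.
Every consumer has at least one prey at level 3 or below, so none exceeds level 4.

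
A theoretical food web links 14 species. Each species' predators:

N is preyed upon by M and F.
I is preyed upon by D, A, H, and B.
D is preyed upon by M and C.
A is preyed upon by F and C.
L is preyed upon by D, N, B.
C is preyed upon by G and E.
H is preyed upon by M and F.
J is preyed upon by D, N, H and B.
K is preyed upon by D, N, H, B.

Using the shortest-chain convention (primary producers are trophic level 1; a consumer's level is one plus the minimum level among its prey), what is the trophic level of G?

Trophic level 4

L is a producer → level 1.
D eats L → level 2.
C eats D → level 3.
G eats C → level 4.
No prey of G is below level 3, so 4 is the minimum.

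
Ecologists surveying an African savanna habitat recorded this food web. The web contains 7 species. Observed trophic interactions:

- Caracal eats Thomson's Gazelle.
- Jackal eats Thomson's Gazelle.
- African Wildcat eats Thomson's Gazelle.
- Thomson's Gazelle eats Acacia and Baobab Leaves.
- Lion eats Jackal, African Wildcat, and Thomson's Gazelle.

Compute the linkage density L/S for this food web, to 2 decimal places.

There are L = 8 links among S = 7 species.
L/S = 8/7 = 1.1429 ≈ 1.14.

L/S = 1.14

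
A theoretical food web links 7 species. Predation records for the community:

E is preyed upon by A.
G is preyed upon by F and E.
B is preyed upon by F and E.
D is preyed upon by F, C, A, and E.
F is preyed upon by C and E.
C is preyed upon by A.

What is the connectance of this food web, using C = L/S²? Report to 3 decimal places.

C = 0.245

The web has S = 7 species and L = 12 feeding links.
C = L / S² = 12 / 49 = 0.2449 ≈ 0.245.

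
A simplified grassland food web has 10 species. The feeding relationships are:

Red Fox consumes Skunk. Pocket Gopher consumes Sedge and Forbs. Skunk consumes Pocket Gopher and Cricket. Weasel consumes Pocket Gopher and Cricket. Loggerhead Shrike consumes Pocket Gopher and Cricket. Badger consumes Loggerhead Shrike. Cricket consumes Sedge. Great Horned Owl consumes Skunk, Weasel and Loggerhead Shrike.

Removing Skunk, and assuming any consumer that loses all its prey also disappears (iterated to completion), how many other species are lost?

Remove Skunk.
Round 1: Red Fox (all prey gone) → extinct.
No further losses. Total secondary extinctions: 1.

1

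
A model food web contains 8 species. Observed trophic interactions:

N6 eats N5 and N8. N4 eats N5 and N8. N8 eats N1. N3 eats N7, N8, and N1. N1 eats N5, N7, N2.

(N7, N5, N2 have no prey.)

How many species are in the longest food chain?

4 species

One longest chain: N7 → N1 → N8 → N3.
It has 4 species and 3 links.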